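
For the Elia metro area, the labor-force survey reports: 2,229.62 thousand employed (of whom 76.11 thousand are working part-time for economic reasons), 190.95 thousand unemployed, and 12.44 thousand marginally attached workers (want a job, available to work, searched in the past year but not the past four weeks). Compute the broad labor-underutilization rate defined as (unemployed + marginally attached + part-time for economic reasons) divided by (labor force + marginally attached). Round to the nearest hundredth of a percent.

Broad underutilization rate ≈ 11.49%.

Labor force = 2,229.62 + 190.95 = 2,420.57 thousand.
Numerator = 190.95 + 12.44 + 76.11 = 279.50 thousand.
Denominator = 2,420.57 + 12.44 = 2,433.01 thousand.
Broad rate = 279.50 / 2,433.01 = 11.49%.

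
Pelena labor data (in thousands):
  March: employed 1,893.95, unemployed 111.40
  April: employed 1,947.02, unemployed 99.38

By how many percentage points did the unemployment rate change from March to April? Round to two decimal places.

March: labor force = 1,893.95 + 111.40 = 2,005.35; u = 111.40/2,005.35 = 5.56%.
April: labor force = 1,947.02 + 99.38 = 2,046.40; u = 99.38/2,046.40 = 4.86%.
Change = 4.86% − 5.56% = −0.70 pp.

The unemployment rate changed by −0.70 percentage points.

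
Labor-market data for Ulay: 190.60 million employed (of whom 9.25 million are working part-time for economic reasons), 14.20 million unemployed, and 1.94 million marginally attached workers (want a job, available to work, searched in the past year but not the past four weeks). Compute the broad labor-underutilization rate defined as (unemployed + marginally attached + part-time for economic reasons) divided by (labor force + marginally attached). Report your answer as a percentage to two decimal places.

Broad underutilization rate ≈ 12.28%.

Labor force = 190.60 + 14.20 = 204.80 million.
Numerator = 14.20 + 1.94 + 9.25 = 25.39 million.
Denominator = 204.80 + 1.94 = 206.74 million.
Broad rate = 25.39 / 206.74 = 12.28%.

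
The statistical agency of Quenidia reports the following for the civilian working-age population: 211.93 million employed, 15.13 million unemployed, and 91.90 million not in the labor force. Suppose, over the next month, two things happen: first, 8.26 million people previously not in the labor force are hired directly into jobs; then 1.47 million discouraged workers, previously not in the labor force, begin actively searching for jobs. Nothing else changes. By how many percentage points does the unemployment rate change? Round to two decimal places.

Initially, labor force = 211.93 + 15.13 = 227.06 million, so u = 15.13/227.06 = 6.66%.
After the first change, employed and labor force both rise by 8.26; unemployed unchanged → E = 220.19, U = 15.13, labor force = 235.32 million.
After the second change, unemployed and labor force both rise by 1.47 → E = 220.19, U = 16.60, labor force = 236.79 million.
New unemployment rate = 16.60 / 236.79 = 7.01%.
Change = 7.01% − 6.66% = +0.35 percentage points.

The unemployment rate changes by +0.35 percentage points.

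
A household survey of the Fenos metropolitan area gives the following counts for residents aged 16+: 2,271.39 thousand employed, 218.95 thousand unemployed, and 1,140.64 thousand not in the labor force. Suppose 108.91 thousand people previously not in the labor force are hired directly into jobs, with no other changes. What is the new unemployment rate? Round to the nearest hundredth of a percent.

New unemployment rate ≈ 8.42%.

Initially, labor force = 2,271.39 + 218.95 = 2,490.34 thousand, so u = 218.95/2,490.34 = 8.79%.
After the change, employed and labor force both rise by 108.91; unemployed unchanged → E = 2,380.30, U = 218.95, labor force = 2,599.25 thousand.
New unemployment rate = 218.95 / 2,599.25 = 8.42%.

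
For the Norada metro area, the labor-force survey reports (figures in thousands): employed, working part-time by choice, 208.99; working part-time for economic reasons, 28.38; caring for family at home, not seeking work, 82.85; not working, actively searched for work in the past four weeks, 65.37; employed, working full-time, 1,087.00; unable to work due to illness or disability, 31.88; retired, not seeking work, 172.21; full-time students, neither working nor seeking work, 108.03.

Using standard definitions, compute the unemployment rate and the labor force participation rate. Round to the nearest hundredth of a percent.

Employed = 208.99 + 28.38 + 1,087.00 = 1,324.37 thousand (anyone who worked, including part-time for economic reasons, counts as employed).
Unemployed = 65.37 thousand.
Labor force = 1,324.37 + 65.37 = 1,389.74 thousand.
Not in labor force = 82.85 + 31.88 + 172.21 + 108.03 = 394.97 thousand (those not working and not actively searching are outside the labor force).
Civilian working-age population = 1,389.74 + 394.97 = 1,784.71 thousand.
Unemployment rate = 65.37 / 1,389.74 = 4.70%.
Labor force participation rate = 1,389.74 / 1,784.71 = 77.87%.

Unemployment rate ≈ 4.70%; labor force participation rate ≈ 77.87%.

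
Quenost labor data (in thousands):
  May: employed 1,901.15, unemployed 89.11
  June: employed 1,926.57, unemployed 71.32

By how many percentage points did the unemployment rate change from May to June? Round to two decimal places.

May: labor force = 1,901.15 + 89.11 = 1,990.26; u = 89.11/1,990.26 = 4.48%.
June: labor force = 1,926.57 + 71.32 = 1,997.89; u = 71.32/1,997.89 = 3.57%.
Change = 3.57% − 4.48% = −0.91 pp.

The unemployment rate changed by −0.91 percentage points.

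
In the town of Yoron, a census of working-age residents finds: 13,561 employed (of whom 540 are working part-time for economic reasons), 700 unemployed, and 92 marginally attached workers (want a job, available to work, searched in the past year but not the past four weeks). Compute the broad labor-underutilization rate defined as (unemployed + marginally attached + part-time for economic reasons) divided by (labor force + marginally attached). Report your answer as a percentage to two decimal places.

Labor force = 13,561 + 700 = 14,261.
Numerator = 700 + 92 + 540 = 1,332.
Denominator = 14,261 + 92 = 14,353.
Broad rate = 1,332 / 14,353 = 9.28%.

Broad underutilization rate ≈ 9.28%.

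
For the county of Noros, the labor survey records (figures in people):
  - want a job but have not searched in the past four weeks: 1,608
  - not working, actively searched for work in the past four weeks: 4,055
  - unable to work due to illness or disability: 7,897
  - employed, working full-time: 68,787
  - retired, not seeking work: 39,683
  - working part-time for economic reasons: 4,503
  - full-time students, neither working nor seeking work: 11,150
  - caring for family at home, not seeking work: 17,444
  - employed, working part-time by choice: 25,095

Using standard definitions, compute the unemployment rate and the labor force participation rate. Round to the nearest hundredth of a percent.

Employed = 68,787 + 4,503 + 25,095 = 98,385 (anyone who worked, including part-time for economic reasons, counts as employed).
Unemployed = 4,055.
Labor force = 98,385 + 4,055 = 102,440.
Not in labor force = 1,608 + 7,897 + 39,683 + 11,150 + 17,444 = 77,782 (those not working and not actively searching are outside the labor force — including those who want a job but have given up searching).
Civilian working-age population = 102,440 + 77,782 = 180,222.
Unemployment rate = 4,055 / 102,440 = 3.96%.
Labor force participation rate = 102,440 / 180,222 = 56.84%.

Unemployment rate ≈ 3.96%; labor force participation rate ≈ 56.84%.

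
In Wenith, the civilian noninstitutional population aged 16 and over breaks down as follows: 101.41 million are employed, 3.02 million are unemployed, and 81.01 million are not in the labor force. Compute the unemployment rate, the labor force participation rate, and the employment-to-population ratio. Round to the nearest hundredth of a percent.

Unemployment rate ≈ 2.89%; labor force participation rate ≈ 56.31%; employment-population ratio ≈ 54.69%.

Labor force = employed + unemployed = 101.41 + 3.02 = 104.43 million.
Working-age population = 104.43 + 81.01 = 185.44 million.
Unemployment rate = 3.02 / 104.43 = 2.89%.
Labor force participation rate = 104.43 / 185.44 = 56.31%.
Employment-population ratio = 101.41 / 185.44 = 54.69%.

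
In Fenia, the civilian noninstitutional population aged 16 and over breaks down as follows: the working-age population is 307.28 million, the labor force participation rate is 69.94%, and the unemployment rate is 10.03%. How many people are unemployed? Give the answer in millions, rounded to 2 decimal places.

About 21.56 million are unemployed.

Labor force = 0.6994 × 307.28 = 214.91 million.
Unemployed = 0.1003 × 214.91 ≈ 21.56 million.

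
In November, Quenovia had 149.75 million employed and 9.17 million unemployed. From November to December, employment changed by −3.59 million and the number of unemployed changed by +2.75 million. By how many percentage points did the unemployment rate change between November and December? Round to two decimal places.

The unemployment rate changed by +1.77 percentage points.

November: labor force = 149.75 + 9.17 = 158.92; u = 9.17/158.92 = 5.77%.
December: labor force = 146.16 + 11.92 = 158.08; u = 11.92/158.08 = 7.54%.
Change = 7.54% − 5.77% = +1.77 pp.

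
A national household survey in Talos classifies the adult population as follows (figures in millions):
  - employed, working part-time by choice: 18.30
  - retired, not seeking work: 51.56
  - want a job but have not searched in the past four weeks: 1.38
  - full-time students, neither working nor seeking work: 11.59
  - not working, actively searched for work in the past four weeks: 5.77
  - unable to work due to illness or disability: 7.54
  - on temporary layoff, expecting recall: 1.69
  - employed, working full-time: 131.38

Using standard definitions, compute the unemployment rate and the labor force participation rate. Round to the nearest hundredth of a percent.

Unemployment rate ≈ 4.75%; labor force participation rate ≈ 68.56%.

Employed = 18.30 + 131.38 = 149.68 million.
Unemployed = 5.77 + 1.69 = 7.46 million (jobless and actively searching, or on temporary layoff).
Labor force = 149.68 + 7.46 = 157.14 million.
Not in labor force = 51.56 + 1.38 + 11.59 + 7.54 = 72.07 million (those not working and not actively searching are outside the labor force — including those who want a job but have given up searching).
Civilian working-age population = 157.14 + 72.07 = 229.21 million.
Unemployment rate = 7.46 / 157.14 = 4.75%.
Labor force participation rate = 157.14 / 229.21 = 68.56%.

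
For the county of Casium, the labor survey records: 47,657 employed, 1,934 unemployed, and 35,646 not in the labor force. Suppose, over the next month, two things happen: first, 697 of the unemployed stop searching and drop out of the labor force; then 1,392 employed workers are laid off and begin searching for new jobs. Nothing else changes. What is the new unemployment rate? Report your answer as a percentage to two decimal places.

Initially, labor force = 47,657 + 1,934 = 49,591, so u = 1,934/49,591 = 3.90%.
After the first change, unemployed and labor force both fall by 697 → E = 47,657, U = 1,237, labor force = 48,894.
After the second change, employed falls and unemployed rises by 1,392; labor force unchanged → E = 46,265, U = 2,629, labor force = 48,894.
New unemployment rate = 2,629 / 48,894 = 5.38%.

New unemployment rate ≈ 5.38%.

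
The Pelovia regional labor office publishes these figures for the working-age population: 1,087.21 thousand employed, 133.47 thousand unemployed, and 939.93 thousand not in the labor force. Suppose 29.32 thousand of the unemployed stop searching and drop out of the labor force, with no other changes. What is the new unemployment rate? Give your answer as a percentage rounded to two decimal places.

New unemployment rate ≈ 8.74%.

Initially, labor force = 1,087.21 + 133.47 = 1,220.68 thousand, so u = 133.47/1,220.68 = 10.93%.
After the change, unemployed and labor force both fall by 29.32 → E = 1,087.21, U = 104.15, labor force = 1,191.36 thousand.
New unemployment rate = 104.15 / 1,191.36 = 8.74%.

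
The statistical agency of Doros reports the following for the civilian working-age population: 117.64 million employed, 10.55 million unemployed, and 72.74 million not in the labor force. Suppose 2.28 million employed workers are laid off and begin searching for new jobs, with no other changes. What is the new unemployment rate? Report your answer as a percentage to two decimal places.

Initially, labor force = 117.64 + 10.55 = 128.19 million, so u = 10.55/128.19 = 8.23%.
After the change, employed falls and unemployed rises by 2.28; labor force unchanged → E = 115.36, U = 12.83, labor force = 128.19 million.
New unemployment rate = 12.83 / 128.19 = 10.01%.

New unemployment rate ≈ 10.01%.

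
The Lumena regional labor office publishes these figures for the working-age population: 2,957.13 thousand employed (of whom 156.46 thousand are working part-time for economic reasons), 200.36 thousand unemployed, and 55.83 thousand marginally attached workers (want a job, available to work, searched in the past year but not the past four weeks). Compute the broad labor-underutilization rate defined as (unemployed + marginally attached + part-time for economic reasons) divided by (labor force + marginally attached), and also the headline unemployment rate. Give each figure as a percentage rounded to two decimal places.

Broad underutilization rate ≈ 12.84%; headline unemployment rate ≈ 6.35%.

Labor force = 2,957.13 + 200.36 = 3,157.49 thousand.
Numerator = 200.36 + 55.83 + 156.46 = 412.65 thousand.
Denominator = 3,157.49 + 55.83 = 3,213.32 thousand.
Broad rate = 412.65 / 3,213.32 = 12.84%.
Headline unemployment rate = 200.36 / 3,157.49 = 6.35%.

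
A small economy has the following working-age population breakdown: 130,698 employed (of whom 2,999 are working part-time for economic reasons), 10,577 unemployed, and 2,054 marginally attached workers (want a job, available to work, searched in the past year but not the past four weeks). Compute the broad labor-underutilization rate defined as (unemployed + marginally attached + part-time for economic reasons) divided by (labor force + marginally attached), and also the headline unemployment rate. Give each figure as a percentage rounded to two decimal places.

Labor force = 130,698 + 10,577 = 141,275.
Numerator = 10,577 + 2,054 + 2,999 = 15,630.
Denominator = 141,275 + 2,054 = 143,329.
Broad rate = 15,630 / 143,329 = 10.90%.
Headline unemployment rate = 10,577 / 141,275 = 7.49%.

Broad underutilization rate ≈ 10.90%; headline unemployment rate ≈ 7.49%.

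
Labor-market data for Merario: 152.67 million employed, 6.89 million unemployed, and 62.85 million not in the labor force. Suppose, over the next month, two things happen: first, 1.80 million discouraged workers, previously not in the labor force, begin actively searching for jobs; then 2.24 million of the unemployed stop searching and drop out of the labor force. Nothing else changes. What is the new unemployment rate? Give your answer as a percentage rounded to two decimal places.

New unemployment rate ≈ 4.05%.

Initially, labor force = 152.67 + 6.89 = 159.56 million, so u = 6.89/159.56 = 4.32%.
After the first change, unemployed and labor force both rise by 1.80 → E = 152.67, U = 8.69, labor force = 161.36 million.
After the second change, unemployed and labor force both fall by 2.24 → E = 152.67, U = 6.45, labor force = 159.12 million.
New unemployment rate = 6.45 / 159.12 = 4.05%.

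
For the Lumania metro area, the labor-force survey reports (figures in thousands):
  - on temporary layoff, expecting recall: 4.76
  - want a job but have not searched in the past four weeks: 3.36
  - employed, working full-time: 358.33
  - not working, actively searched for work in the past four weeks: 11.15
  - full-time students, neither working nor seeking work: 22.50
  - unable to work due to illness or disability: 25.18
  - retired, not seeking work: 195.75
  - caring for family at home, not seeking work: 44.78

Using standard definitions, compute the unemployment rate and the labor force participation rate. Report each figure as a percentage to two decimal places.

Unemployment rate ≈ 4.25%; labor force participation rate ≈ 56.21%.

Employed = 358.33 thousand.
Unemployed = 4.76 + 11.15 = 15.91 thousand (jobless and actively searching, or on temporary layoff).
Labor force = 358.33 + 15.91 = 374.24 thousand.
Not in labor force = 3.36 + 22.50 + 25.18 + 195.75 + 44.78 = 291.57 thousand (those not working and not actively searching are outside the labor force — including those who want a job but have given up searching).
Civilian working-age population = 374.24 + 291.57 = 665.81 thousand.
Unemployment rate = 15.91 / 374.24 = 4.25%.
Labor force participation rate = 374.24 / 665.81 = 56.21%.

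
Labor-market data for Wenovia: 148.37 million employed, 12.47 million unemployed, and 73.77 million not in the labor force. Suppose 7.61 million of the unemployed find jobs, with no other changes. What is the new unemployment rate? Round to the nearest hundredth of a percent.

Initially, labor force = 148.37 + 12.47 = 160.84 million, so u = 12.47/160.84 = 7.75%.
After the change, unemployed falls and employed rises by 7.61; labor force unchanged → E = 155.98, U = 4.86, labor force = 160.84 million.
New unemployment rate = 4.86 / 160.84 = 3.02%.

New unemployment rate ≈ 3.02%.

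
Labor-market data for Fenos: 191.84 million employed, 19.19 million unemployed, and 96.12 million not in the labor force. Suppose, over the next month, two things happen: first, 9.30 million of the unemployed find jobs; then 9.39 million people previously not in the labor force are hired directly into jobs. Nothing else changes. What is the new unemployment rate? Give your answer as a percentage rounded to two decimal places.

Initially, labor force = 191.84 + 19.19 = 211.03 million, so u = 19.19/211.03 = 9.09%.
After the first change, unemployed falls and employed rises by 9.30; labor force unchanged → E = 201.14, U = 9.89, labor force = 211.03 million.
After the second change, employed and labor force both rise by 9.39; unemployed unchanged → E = 210.53, U = 9.89, labor force = 220.42 million.
New unemployment rate = 9.89 / 220.42 = 4.49%.

New unemployment rate ≈ 4.49%.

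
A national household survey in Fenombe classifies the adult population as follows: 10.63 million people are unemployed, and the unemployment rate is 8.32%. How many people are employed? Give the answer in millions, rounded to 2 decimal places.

About 117.13 million are employed.

Labor force = U / u = 10.63 / 0.0832 ≈ 127.76 million.
Employed = labor force − unemployed = 127.76 − 10.63 = 117.13 million.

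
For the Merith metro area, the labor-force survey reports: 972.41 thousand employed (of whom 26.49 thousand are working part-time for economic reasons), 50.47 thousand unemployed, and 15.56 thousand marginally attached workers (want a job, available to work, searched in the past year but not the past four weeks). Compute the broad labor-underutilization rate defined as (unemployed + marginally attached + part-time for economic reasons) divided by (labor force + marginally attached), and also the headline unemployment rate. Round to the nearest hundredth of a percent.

Labor force = 972.41 + 50.47 = 1,022.88 thousand.
Numerator = 50.47 + 15.56 + 26.49 = 92.52 thousand.
Denominator = 1,022.88 + 15.56 = 1,038.44 thousand.
Broad rate = 92.52 / 1,038.44 = 8.91%.
Headline unemployment rate = 50.47 / 1,022.88 = 4.93%.

Broad underutilization rate ≈ 8.91%; headline unemployment rate ≈ 4.93%.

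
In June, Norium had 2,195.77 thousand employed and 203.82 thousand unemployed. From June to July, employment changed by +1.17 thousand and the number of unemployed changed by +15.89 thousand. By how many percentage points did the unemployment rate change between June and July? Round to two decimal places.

The unemployment rate changed by +0.60 percentage points.

June: labor force = 2,195.77 + 203.82 = 2,399.59; u = 203.82/2,399.59 = 8.49%.
July: labor force = 2,196.94 + 219.71 = 2,416.65; u = 219.71/2,416.65 = 9.09%.
Change = 9.09% − 8.49% = +0.60 pp.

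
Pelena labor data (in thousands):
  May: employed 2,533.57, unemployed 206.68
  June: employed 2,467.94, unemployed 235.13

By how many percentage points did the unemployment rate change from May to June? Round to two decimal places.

May: labor force = 2,533.57 + 206.68 = 2,740.25; u = 206.68/2,740.25 = 7.54%.
June: labor force = 2,467.94 + 235.13 = 2,703.07; u = 235.13/2,703.07 = 8.70%.
Change = 8.70% − 7.54% = +1.16 pp.

The unemployment rate changed by +1.16 percentage points.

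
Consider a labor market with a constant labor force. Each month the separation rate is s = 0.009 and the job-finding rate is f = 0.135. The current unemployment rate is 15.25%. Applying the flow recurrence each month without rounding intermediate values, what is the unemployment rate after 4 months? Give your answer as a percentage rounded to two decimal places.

With a fixed labor force, u_{t+1} = u_t + s·(1−u_t) − f·u_t = u_t·(1−s−f) + s.
Here 1−s−f = 0.856 and s = 0.009.
u_1 = 0.152500 × 0.856 + 0.009 = 0.139540.
u_2 = 0.139540 × 0.856 + 0.009 = 0.128446.
u_3 = 0.128446 × 0.856 + 0.009 = 0.118950.
u_4 = 0.118950 × 0.856 + 0.009 = 0.110821.

Unemployment rate after four months ≈ 11.08%.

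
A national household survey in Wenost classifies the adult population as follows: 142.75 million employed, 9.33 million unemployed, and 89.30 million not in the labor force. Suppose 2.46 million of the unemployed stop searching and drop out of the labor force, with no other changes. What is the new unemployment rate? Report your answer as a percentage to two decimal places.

New unemployment rate ≈ 4.59%.

Initially, labor force = 142.75 + 9.33 = 152.08 million, so u = 9.33/152.08 = 6.13%.
After the change, unemployed and labor force both fall by 2.46 → E = 142.75, U = 6.87, labor force = 149.62 million.
New unemployment rate = 6.87 / 149.62 = 4.59%.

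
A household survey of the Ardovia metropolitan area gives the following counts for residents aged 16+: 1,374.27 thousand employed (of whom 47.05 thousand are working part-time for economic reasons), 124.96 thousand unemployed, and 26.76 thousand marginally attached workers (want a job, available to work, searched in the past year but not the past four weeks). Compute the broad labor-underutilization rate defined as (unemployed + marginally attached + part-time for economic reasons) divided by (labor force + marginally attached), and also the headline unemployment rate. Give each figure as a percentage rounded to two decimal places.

Broad underutilization rate ≈ 13.03%; headline unemployment rate ≈ 8.33%.

Labor force = 1,374.27 + 124.96 = 1,499.23 thousand.
Numerator = 124.96 + 26.76 + 47.05 = 198.77 thousand.
Denominator = 1,499.23 + 26.76 = 1,525.99 thousand.
Broad rate = 198.77 / 1,525.99 = 13.03%.
Headline unemployment rate = 124.96 / 1,499.23 = 8.33%.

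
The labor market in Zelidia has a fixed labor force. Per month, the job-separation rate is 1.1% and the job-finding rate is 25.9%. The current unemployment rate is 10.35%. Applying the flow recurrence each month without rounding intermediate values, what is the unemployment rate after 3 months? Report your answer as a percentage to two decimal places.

With a fixed labor force, u_{t+1} = u_t + s·(1−u_t) − f·u_t = u_t·(1−s−f) + s.
Here 1−s−f = 0.730 and s = 0.011.
u_1 = 0.103500 × 0.730 + 0.011 = 0.086555.
u_2 = 0.086555 × 0.730 + 0.011 = 0.074185.
u_3 = 0.074185 × 0.730 + 0.011 = 0.065155.

Unemployment rate after three months ≈ 6.52%.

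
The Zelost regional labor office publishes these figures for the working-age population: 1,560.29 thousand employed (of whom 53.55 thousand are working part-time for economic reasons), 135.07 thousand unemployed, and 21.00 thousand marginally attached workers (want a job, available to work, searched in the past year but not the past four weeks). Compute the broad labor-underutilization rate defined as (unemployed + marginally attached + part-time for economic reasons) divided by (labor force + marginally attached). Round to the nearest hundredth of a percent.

Broad underutilization rate ≈ 12.21%.

Labor force = 1,560.29 + 135.07 = 1,695.36 thousand.
Numerator = 135.07 + 21.00 + 53.55 = 209.62 thousand.
Denominator = 1,695.36 + 21.00 = 1,716.36 thousand.
Broad rate = 209.62 / 1,716.36 = 12.21%.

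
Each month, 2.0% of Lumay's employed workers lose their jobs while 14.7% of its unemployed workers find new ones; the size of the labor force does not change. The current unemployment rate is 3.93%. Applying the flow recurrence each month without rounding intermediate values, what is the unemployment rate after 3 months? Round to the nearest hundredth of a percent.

Unemployment rate after three months ≈ 7.33%.

With a fixed labor force, u_{t+1} = u_t + s·(1−u_t) − f·u_t = u_t·(1−s−f) + s.
Here 1−s−f = 0.833 and s = 0.020.
u_1 = 0.039300 × 0.833 + 0.020 = 0.052737.
u_2 = 0.052737 × 0.833 + 0.020 = 0.063930.
u_3 = 0.063930 × 0.833 + 0.020 = 0.073254.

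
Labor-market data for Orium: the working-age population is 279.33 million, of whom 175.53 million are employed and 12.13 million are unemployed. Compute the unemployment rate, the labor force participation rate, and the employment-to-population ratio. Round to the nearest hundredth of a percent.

Unemployment rate ≈ 6.46%; labor force participation rate ≈ 67.18%; employment-population ratio ≈ 62.84%.

Labor force = employed + unemployed = 175.53 + 12.13 = 187.66 million.
Unemployment rate = 12.13 / 187.66 = 6.46%.
Labor force participation rate = 187.66 / 279.33 = 67.18%.
Employment-population ratio = 175.53 / 279.33 = 62.84%.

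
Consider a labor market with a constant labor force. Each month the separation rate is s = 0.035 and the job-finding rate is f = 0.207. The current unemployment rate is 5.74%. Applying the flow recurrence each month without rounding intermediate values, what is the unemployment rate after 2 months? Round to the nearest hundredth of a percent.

Unemployment rate after two months ≈ 9.45%.

With a fixed labor force, u_{t+1} = u_t + s·(1−u_t) − f·u_t = u_t·(1−s−f) + s.
Here 1−s−f = 0.758 and s = 0.035.
u_1 = 0.057400 × 0.758 + 0.035 = 0.078509.
u_2 = 0.078509 × 0.758 + 0.035 = 0.094510.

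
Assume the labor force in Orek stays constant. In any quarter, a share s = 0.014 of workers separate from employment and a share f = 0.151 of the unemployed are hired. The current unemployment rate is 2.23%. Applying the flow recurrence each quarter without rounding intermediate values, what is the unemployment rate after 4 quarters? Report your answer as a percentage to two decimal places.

With a fixed labor force, u_{t+1} = u_t + s·(1−u_t) − f·u_t = u_t·(1−s−f) + s.
Here 1−s−f = 0.835 and s = 0.014.
u_1 = 0.022300 × 0.835 + 0.014 = 0.032620.
u_2 = 0.032620 × 0.835 + 0.014 = 0.041238.
u_3 = 0.041238 × 0.835 + 0.014 = 0.048434.
u_4 = 0.048434 × 0.835 + 0.014 = 0.054442.

Unemployment rate after four quarters ≈ 5.44%.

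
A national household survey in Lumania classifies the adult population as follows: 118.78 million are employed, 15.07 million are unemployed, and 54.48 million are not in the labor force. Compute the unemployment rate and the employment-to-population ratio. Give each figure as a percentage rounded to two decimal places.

Unemployment rate ≈ 11.26%; employment-population ratio ≈ 63.07%.

Labor force = employed + unemployed = 118.78 + 15.07 = 133.85 million.
Working-age population = 133.85 + 54.48 = 188.33 million.
Unemployment rate = 15.07 / 133.85 = 11.26%.
Employment-population ratio = 118.78 / 188.33 = 63.07%.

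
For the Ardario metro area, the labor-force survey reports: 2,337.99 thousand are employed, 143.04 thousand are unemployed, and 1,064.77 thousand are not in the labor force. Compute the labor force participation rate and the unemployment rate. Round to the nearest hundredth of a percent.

Labor force = employed + unemployed = 2,337.99 + 143.04 = 2,481.03 thousand.
Working-age population = 2,481.03 + 1,064.77 = 3,545.80 thousand.
Unemployment rate = 143.04 / 2,481.03 = 5.77%.
Labor force participation rate = 2,481.03 / 3,545.80 = 69.97%.

Labor force participation rate ≈ 69.97%; unemployment rate ≈ 5.77%.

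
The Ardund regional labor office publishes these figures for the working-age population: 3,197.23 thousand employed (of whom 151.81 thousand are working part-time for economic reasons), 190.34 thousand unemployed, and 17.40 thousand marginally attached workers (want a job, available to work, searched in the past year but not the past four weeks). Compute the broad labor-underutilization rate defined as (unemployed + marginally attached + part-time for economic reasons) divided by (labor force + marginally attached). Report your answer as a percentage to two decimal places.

Labor force = 3,197.23 + 190.34 = 3,387.57 thousand.
Numerator = 190.34 + 17.40 + 151.81 = 359.55 thousand.
Denominator = 3,387.57 + 17.40 = 3,404.97 thousand.
Broad rate = 359.55 / 3,404.97 = 10.56%.

Broad underutilization rate ≈ 10.56%.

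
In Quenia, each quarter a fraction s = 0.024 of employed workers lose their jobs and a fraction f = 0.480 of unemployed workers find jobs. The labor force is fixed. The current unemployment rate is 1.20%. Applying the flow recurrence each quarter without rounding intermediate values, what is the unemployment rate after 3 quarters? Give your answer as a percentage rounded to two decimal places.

Unemployment rate after three quarters ≈ 4.33%.

With a fixed labor force, u_{t+1} = u_t + s·(1−u_t) − f·u_t = u_t·(1−s−f) + s.
Here 1−s−f = 0.496 and s = 0.024.
u_1 = 0.012000 × 0.496 + 0.024 = 0.029952.
u_2 = 0.029952 × 0.496 + 0.024 = 0.038856.
u_3 = 0.038856 × 0.496 + 0.024 = 0.043273.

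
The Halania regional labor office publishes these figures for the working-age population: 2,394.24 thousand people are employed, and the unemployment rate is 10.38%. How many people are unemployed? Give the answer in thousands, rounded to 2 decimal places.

About 277.31 thousand are unemployed.

Let U be the number unemployed. The labor force is E + U, and U/(E+U) = 0.1038.
So U = 0.1038 × 2,394.24 / (1 − 0.1038) = 248.5221 / 0.8962 ≈ 277.31 thousand.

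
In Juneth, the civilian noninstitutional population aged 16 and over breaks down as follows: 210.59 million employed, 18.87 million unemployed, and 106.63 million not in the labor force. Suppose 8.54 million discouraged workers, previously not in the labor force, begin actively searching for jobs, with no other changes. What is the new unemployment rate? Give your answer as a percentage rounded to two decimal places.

Initially, labor force = 210.59 + 18.87 = 229.46 million, so u = 18.87/229.46 = 8.22%.
After the change, unemployed and labor force both rise by 8.54 → E = 210.59, U = 27.41, labor force = 238.00 million.
New unemployment rate = 27.41 / 238.00 = 11.52%.

New unemployment rate ≈ 11.52%.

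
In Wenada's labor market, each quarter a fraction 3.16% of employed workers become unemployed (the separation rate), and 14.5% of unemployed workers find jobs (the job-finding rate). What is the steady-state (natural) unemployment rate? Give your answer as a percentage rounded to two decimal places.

At steady state the flows balance: s·E = f·U, so U/(E+U) = s/(s+f).
u* = 3.16 / (3.16 + 14.5) = 3.16 / 17.66 = 17.89%.

Steady-state unemployment rate ≈ 17.89%.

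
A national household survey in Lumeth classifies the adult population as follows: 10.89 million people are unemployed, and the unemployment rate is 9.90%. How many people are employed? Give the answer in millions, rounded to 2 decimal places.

About 99.11 million are employed.

Labor force = U / u = 10.89 / 0.0990 ≈ 110.00 million.
Employed = labor force − unemployed = 110.00 − 10.89 = 99.11 million.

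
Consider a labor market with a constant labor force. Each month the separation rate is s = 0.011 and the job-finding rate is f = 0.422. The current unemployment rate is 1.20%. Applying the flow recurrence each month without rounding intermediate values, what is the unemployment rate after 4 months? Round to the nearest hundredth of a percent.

With a fixed labor force, u_{t+1} = u_t + s·(1−u_t) − f·u_t = u_t·(1−s−f) + s.
Here 1−s−f = 0.567 and s = 0.011.
u_1 = 0.012000 × 0.567 + 0.011 = 0.017804.
u_2 = 0.017804 × 0.567 + 0.011 = 0.021095.
u_3 = 0.021095 × 0.567 + 0.011 = 0.022961.
u_4 = 0.022961 × 0.567 + 0.011 = 0.024019.

Unemployment rate after four months ≈ 2.40%.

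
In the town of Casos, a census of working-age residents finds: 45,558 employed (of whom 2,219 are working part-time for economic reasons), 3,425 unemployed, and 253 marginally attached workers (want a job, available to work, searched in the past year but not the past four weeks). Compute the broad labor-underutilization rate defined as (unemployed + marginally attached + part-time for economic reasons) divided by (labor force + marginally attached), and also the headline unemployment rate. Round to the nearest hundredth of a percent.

Labor force = 45,558 + 3,425 = 48,983.
Numerator = 3,425 + 253 + 2,219 = 5,897.
Denominator = 48,983 + 253 = 49,236.
Broad rate = 5,897 / 49,236 = 11.98%.
Headline unemployment rate = 3,425 / 48,983 = 6.99%.

Broad underutilization rate ≈ 11.98%; headline unemployment rate ≈ 6.99%.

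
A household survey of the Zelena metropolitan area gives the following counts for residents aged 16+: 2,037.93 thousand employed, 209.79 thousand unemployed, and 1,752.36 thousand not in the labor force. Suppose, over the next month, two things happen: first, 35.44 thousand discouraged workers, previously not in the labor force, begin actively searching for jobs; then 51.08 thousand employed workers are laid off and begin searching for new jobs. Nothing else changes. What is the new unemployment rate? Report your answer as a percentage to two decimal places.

New unemployment rate ≈ 12.98%.

Initially, labor force = 2,037.93 + 209.79 = 2,247.72 thousand, so u = 209.79/2,247.72 = 9.33%.
After the first change, unemployed and labor force both rise by 35.44 → E = 2,037.93, U = 245.23, labor force = 2,283.16 thousand.
After the second change, employed falls and unemployed rises by 51.08; labor force unchanged → E = 1,986.85, U = 296.31, labor force = 2,283.16 thousand.
New unemployment rate = 296.31 / 2,283.16 = 12.98%.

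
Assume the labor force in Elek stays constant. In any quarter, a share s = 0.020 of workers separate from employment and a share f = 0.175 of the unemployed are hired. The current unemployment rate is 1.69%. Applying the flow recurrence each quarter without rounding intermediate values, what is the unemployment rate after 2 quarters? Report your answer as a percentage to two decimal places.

Unemployment rate after two quarters ≈ 4.71%.

With a fixed labor force, u_{t+1} = u_t + s·(1−u_t) − f·u_t = u_t·(1−s−f) + s.
Here 1−s−f = 0.805 and s = 0.020.
u_1 = 0.016900 × 0.805 + 0.020 = 0.033605.
u_2 = 0.033605 × 0.805 + 0.020 = 0.047052.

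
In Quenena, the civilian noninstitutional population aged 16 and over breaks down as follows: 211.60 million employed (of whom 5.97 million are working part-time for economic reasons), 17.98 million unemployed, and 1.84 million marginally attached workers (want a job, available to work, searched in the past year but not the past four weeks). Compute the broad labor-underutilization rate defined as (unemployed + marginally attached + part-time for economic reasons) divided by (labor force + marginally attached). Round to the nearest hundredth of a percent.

Labor force = 211.60 + 17.98 = 229.58 million.
Numerator = 17.98 + 1.84 + 5.97 = 25.79 million.
Denominator = 229.58 + 1.84 = 231.42 million.
Broad rate = 25.79 / 231.42 = 11.14%.

Broad underutilization rate ≈ 11.14%.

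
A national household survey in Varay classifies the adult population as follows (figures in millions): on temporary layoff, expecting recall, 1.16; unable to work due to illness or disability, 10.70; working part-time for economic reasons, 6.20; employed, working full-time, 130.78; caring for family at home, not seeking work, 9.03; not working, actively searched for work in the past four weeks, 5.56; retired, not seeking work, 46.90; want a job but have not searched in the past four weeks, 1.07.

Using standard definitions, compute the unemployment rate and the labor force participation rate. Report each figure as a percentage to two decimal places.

Unemployment rate ≈ 4.68%; labor force participation rate ≈ 67.98%.

Employed = 6.20 + 130.78 = 136.98 million (anyone who worked, including part-time for economic reasons, counts as employed).
Unemployed = 1.16 + 5.56 = 6.72 million (jobless and actively searching, or on temporary layoff).
Labor force = 136.98 + 6.72 = 143.70 million.
Not in labor force = 10.70 + 9.03 + 46.90 + 1.07 = 67.70 million (those not working and not actively searching are outside the labor force — including those who want a job but have given up searching).
Civilian working-age population = 143.70 + 67.70 = 211.40 million.
Unemployment rate = 6.72 / 143.70 = 4.68%.
Labor force participation rate = 143.70 / 211.40 = 67.98%.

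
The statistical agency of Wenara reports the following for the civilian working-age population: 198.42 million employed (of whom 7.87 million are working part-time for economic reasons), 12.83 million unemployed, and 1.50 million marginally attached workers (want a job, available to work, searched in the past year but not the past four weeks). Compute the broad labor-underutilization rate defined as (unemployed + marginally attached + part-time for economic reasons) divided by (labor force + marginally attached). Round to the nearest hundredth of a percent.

Broad underutilization rate ≈ 10.43%.

Labor force = 198.42 + 12.83 = 211.25 million.
Numerator = 12.83 + 1.50 + 7.87 = 22.20 million.
Denominator = 211.25 + 1.50 = 212.75 million.
Broad rate = 22.20 / 212.75 = 10.43%.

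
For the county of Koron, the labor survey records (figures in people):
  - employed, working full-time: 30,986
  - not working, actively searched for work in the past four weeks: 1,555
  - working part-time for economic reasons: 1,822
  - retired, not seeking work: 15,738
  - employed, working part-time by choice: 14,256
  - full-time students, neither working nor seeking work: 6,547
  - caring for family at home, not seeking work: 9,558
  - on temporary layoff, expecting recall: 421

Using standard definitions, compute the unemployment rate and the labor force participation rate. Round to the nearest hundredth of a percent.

Employed = 30,986 + 1,822 + 14,256 = 47,064 (anyone who worked, including part-time for economic reasons, counts as employed).
Unemployed = 1,555 + 421 = 1,976 (jobless and actively searching, or on temporary layoff).
Labor force = 47,064 + 1,976 = 49,040.
Not in labor force = 15,738 + 6,547 + 9,558 = 31,843 (those not working and not actively searching are outside the labor force).
Civilian working-age population = 49,040 + 31,843 = 80,883.
Unemployment rate = 1,976 / 49,040 = 4.03%.
Labor force participation rate = 49,040 / 80,883 = 60.63%.

Unemployment rate ≈ 4.03%; labor force participation rate ≈ 60.63%.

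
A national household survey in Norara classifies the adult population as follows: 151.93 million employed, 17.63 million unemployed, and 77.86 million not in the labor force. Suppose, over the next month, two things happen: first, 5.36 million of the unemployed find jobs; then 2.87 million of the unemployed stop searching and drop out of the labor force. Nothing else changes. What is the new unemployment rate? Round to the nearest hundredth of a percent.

New unemployment rate ≈ 5.64%.

Initially, labor force = 151.93 + 17.63 = 169.56 million, so u = 17.63/169.56 = 10.40%.
After the first change, unemployed falls and employed rises by 5.36; labor force unchanged → E = 157.29, U = 12.27, labor force = 169.56 million.
After the second change, unemployed and labor force both fall by 2.87 → E = 157.29, U = 9.40, labor force = 166.69 million.
New unemployment rate = 9.40 / 166.69 = 5.64%.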